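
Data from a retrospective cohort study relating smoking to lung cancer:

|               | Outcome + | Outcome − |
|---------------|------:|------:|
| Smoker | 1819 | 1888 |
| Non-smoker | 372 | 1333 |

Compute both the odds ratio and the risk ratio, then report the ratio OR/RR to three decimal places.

1.535

Cells: a = 1819, b = 1888, c = 372, d = 1333.
OR = (1819·1333)/(1888·372) = 2424727/702336 = 3.45237
Risk in exposed = 1819/3707 = 0.49069; risk in unexposed = 372/1705 = 0.21818; RR = 2.24901
OR/RR = 3.45237 / 2.24901 = 1.53506
The outcome is not rare, so the OR lies further from 1 than the RR.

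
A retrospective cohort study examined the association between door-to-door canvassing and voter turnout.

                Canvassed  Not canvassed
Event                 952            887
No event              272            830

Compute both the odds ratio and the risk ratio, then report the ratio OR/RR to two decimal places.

2.18

Reading the table with exposure as columns: a = 952 (Canvassed, case), b = 272 (Canvassed, non-case), c = 887 (Not canvassed, case), d = 830.
OR = (952·830)/(272·887) = 790160/241264 = 3.27508
Risk in exposed = 952/1224 = 0.77778; risk in unexposed = 887/1717 = 0.51660; RR = 1.50557
OR/RR = 3.27508 / 1.50557 = 2.17531
The outcome is not rare, so the OR lies further from 1 than the RR.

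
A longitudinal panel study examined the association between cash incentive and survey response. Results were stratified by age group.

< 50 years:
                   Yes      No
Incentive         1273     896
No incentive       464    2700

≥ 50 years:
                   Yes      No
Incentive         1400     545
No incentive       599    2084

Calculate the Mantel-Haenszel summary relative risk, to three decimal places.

3.557

RR_MH = Σ(aᵢ·n₀ᵢ/nᵢ) / Σ(cᵢ·n₁ᵢ/nᵢ), with n₁ᵢ = aᵢ+bᵢ (exposed), n₀ᵢ = cᵢ+dᵢ (unexposed), nᵢ = n₁ᵢ+n₀ᵢ.
Stratum 1 (< 50 years): n₁ = 2169, n₀ = 3164, n = 5333; a·n₀/n = 1273·3164/5333 = 755.2545; c·n₁/n = 464·2169/5333 = 188.7148
Stratum 2 (≥ 50 years): n₁ = 1945, n₀ = 2683, n = 4628; a·n₀/n = 1400·2683/4628 = 811.6249; c·n₁/n = 599·1945/4628 = 251.7405
RR_MH = (755.2545 + 811.6249) / (188.7148 + 251.7405) = 1566.8793 / 440.4553 = 3.55741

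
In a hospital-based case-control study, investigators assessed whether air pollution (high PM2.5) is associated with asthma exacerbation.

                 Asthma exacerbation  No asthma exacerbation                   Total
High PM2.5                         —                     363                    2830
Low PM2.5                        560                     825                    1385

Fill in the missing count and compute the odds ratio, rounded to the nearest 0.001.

10.012

The missing cell is in the exposed row: 2830 − 363 = 2467.
So a = 2467, b = 363, c = 560, d = 825.
OR = (a·d)/(b·c) = (2467 × 825) / (363 × 560) = 2035275 / 203280 = 10.01218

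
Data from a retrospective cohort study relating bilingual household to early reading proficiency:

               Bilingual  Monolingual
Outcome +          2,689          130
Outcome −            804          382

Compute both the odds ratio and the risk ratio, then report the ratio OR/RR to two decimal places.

3.24

Reading the table with exposure as columns: a = 2689 (Bilingual, case), b = 804 (Bilingual, non-case), c = 130 (Monolingual, case), d = 382.
OR = (2689·382)/(804·130) = 1027198/104520 = 9.82777
Risk in exposed = 2689/3493 = 0.76983; risk in unexposed = 130/512 = 0.25391; RR = 3.03193
OR/RR = 9.82777 / 3.03193 = 3.24142
The outcome is not rare, so the OR lies further from 1 than the RR.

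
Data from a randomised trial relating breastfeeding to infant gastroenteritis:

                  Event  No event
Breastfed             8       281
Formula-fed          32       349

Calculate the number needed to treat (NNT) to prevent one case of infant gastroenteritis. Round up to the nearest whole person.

Risk in treated group = 8/289 = 0.02768; risk in control = 32/381 = 0.08399.
Absolute risk reduction = 0.08399 − 0.02768 = 0.05631
NNT = 1 / ARR = 1 / 0.05631 = 17.760 → round up → 18

18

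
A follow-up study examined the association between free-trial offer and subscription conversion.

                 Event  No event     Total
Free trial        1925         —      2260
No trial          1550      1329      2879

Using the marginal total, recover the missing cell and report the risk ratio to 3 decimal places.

The missing cell is in the exposed row: 2260 − 1925 = 335.
So a = 1925, b = 335, c = 1550, d = 1329.
RR = [a/(a+b)] / [c/(c+d)] = (1925/2260) / (1550/2879) = 0.85177/0.53838 = 1.58209

1.582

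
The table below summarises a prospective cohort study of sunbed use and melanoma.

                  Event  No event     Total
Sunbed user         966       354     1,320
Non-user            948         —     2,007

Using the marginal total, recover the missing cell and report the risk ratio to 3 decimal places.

1.549

The missing cell is in the unexposed row: 2007 − 948 = 1059.
So a = 966, b = 354, c = 948, d = 1059.
RR = [a/(a+b)] / [c/(c+d)] = (966/1320) / (948/2007) = 0.73182/0.47235 = 1.54932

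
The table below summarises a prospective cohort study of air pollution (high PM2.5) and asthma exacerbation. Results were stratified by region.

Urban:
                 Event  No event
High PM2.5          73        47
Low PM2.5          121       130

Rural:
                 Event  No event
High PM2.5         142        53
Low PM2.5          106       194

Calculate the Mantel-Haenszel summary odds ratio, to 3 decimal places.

3.045

OR_MH = Σ(aᵢdᵢ/nᵢ) / Σ(bᵢcᵢ/nᵢ), where nᵢ is the stratum total.
Stratum 1 (Urban): n = 371; a·d/n = 73·130/371 = 25.5795; b·c/n = 47·121/371 = 15.3288
Stratum 2 (Rural): n = 495; a·d/n = 142·194/495 = 55.6525; b·c/n = 53·106/495 = 11.3495
OR_MH = (25.5795 + 55.6525) / (15.3288 + 11.3495) = 81.2320 / 26.6783 = 3.04487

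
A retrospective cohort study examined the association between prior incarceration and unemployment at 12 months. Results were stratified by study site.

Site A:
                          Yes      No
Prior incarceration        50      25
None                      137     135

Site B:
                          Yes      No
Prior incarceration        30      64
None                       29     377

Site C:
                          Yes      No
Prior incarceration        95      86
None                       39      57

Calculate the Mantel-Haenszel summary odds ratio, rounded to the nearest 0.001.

OR_MH = Σ(aᵢdᵢ/nᵢ) / Σ(bᵢcᵢ/nᵢ), where nᵢ is the stratum total.
Stratum 1 (Site A): n = 347; a·d/n = 50·135/347 = 19.4524; b·c/n = 25·137/347 = 9.8703
Stratum 2 (Site B): n = 500; a·d/n = 30·377/500 = 22.6200; b·c/n = 64·29/500 = 3.7120
Stratum 3 (Site C): n = 277; a·d/n = 95·57/277 = 19.5487; b·c/n = 86·39/277 = 12.1083
OR_MH = (19.4524 + 22.6200 + 19.5487) / (9.8703 + 3.7120 + 12.1083) = 61.6212 / 25.6906 = 2.39859

2.399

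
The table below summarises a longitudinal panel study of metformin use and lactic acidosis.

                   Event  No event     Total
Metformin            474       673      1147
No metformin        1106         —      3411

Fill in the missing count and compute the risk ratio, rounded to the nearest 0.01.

The missing cell is in the unexposed row: 3411 − 1106 = 2305.
So a = 474, b = 673, c = 1106, d = 2305.
RR = [a/(a+b)] / [c/(c+d)] = (474/1147) / (1106/3411) = 0.41325/0.32425 = 1.27450

1.27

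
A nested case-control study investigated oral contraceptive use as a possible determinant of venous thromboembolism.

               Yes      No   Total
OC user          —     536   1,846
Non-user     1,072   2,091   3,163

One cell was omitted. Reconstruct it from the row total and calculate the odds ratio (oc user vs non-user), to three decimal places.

The missing cell is in the exposed row: 1846 − 536 = 1310.
So a = 1310, b = 536, c = 1072, d = 2091.
OR = (a·d)/(b·c) = (1310 × 2091) / (536 × 1072) = 2739210 / 574592 = 4.76723

4.767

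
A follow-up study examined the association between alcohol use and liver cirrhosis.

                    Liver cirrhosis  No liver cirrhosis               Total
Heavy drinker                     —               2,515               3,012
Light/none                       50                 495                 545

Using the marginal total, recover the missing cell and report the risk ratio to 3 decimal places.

1.799

The missing cell is in the exposed row: 3012 − 2515 = 497.
So a = 497, b = 2515, c = 50, d = 495.
RR = [a/(a+b)] / [c/(c+d)] = (497/3012) / (50/545) = 0.16501/0.09174 = 1.79857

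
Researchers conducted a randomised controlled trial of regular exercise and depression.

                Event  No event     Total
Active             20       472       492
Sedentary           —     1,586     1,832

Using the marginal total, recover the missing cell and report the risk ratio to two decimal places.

The missing cell is in the unexposed row: 1832 − 1586 = 246.
So a = 20, b = 472, c = 246, d = 1586.
RR = [a/(a+b)] / [c/(c+d)] = (20/492) / (246/1832) = 0.04065/0.13428 = 0.30273

0.30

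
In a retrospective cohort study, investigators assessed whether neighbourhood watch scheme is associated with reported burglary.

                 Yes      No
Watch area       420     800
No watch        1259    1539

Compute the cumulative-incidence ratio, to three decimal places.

0.765

Cells: a = 420, b = 800, c = 1259, d = 1539.
Risk in exposed = 420/1220 = 0.34426; risk in unexposed = 1259/2798 = 0.44996.
RR = 0.34426 / 0.44996 = 0.76509
The risk is 23% lower among the exposed than among the unexposed.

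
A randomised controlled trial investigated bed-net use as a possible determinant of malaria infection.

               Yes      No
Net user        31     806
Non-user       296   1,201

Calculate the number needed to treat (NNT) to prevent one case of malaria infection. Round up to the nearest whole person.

7

Risk in treated group = 31/837 = 0.03704; risk in control = 296/1497 = 0.19773.
Absolute risk reduction = 0.19773 − 0.03704 = 0.16069
NNT = 1 / ARR = 1 / 0.16069 = 6.223 → round up → 7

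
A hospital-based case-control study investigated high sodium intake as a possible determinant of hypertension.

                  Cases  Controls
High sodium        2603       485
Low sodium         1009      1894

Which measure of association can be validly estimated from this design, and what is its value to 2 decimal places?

10.07

Cells: a = 2603, b = 485, c = 1009, d = 1894.
This is a hospital-based case-control study: participants were sampled on outcome status, so risks in the source population cannot be estimated directly — relative risk is not valid here. The odds ratio is the appropriate measure.
OR = (a·d)/(b·c) = (2603 × 1894) / (485 × 1009) = 4930082 / 489365 = 10.07445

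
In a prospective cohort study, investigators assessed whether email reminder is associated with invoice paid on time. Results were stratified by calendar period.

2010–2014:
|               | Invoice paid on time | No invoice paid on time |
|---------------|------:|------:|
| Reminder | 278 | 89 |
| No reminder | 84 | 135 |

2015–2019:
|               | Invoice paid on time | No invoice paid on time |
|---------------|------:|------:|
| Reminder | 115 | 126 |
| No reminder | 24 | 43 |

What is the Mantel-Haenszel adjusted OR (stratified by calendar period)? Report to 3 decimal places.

OR_MH = Σ(aᵢdᵢ/nᵢ) / Σ(bᵢcᵢ/nᵢ), where nᵢ is the stratum total.
Stratum 1 (2010–2014): n = 586; a·d/n = 278·135/586 = 64.0444; b·c/n = 89·84/586 = 12.7577
Stratum 2 (2015–2019): n = 308; a·d/n = 115·43/308 = 16.0552; b·c/n = 126·24/308 = 9.8182
OR_MH = (64.0444 + 16.0552) / (12.7577 + 9.8182) = 80.0996 / 22.5759 = 3.54802

3.548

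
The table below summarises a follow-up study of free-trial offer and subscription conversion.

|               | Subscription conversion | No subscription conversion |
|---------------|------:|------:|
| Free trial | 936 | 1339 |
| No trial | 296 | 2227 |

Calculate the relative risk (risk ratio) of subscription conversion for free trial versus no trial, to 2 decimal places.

Cells: a = 936, b = 1339, c = 296, d = 2227.
Risk in exposed = 936/2275 = 0.41143; risk in unexposed = 296/2523 = 0.11732.
RR = 0.41143 / 0.11732 = 3.50687
The risk among the exposed is 3.51 times that among the unexposed.

3.51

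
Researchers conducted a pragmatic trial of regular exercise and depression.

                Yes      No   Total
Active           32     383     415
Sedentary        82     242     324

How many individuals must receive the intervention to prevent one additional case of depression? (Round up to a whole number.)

Risk in treated group = 32/415 = 0.07711; risk in control = 82/324 = 0.25309.
Absolute risk reduction = 0.25309 − 0.07711 = 0.17598
NNT = 1 / ARR = 1 / 0.17598 = 5.683 → round up → 6

6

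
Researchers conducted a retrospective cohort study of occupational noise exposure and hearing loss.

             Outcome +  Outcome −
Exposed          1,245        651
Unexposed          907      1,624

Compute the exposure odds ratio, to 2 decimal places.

3.42

Cells: a = 1245, b = 651, c = 907, d = 1624.
OR = (a·d)/(b·c) = (1245 × 1624) / (651 × 907) = 2021880 / 590457 = 3.42426
The odds of hearing loss are about 3.42 times as high in the exposed group.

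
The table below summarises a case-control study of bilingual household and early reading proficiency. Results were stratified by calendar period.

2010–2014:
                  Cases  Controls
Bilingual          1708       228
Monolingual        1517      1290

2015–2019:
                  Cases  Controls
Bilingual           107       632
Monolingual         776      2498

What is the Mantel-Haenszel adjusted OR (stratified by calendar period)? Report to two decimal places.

OR_MH = Σ(aᵢdᵢ/nᵢ) / Σ(bᵢcᵢ/nᵢ), where nᵢ is the stratum total.
Stratum 1 (2010–2014): n = 4743; a·d/n = 1708·1290/4743 = 464.5414; b·c/n = 228·1517/4743 = 72.9235
Stratum 2 (2015–2019): n = 4013; a·d/n = 107·2498/4013 = 66.6050; b·c/n = 632·776/4013 = 122.2108
OR_MH = (464.5414 + 66.6050) / (72.9235 + 122.2108) = 531.1465 / 195.1343 = 2.72195

2.72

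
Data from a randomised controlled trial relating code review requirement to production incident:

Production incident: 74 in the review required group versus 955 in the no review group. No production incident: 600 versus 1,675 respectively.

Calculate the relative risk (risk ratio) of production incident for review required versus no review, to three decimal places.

From the description: a = 74, b = 600, c = 955, d = 1675.
Risk in exposed = 74/674 = 0.10979; risk in unexposed = 955/2630 = 0.36312.
RR = 0.10979 / 0.36312 = 0.30236
The risk is 70% lower among the exposed than among the unexposed.

0.302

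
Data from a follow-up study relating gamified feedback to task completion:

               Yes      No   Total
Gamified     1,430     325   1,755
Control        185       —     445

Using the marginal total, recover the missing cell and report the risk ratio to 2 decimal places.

The missing cell is in the unexposed row: 445 − 185 = 260.
So a = 1430, b = 325, c = 185, d = 260.
RR = [a/(a+b)] / [c/(c+d)] = (1430/1755) / (185/445) = 0.81481/0.41573 = 1.95996

1.96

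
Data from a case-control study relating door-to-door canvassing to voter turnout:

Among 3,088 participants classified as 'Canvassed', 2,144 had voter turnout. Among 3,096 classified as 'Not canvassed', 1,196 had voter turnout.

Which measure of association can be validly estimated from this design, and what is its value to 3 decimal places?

From the description: a = 2144, b = 944, c = 1196, d = 1900.
This is a case-control study: participants were sampled on outcome status, so risks in the source population cannot be estimated directly — relative risk is not valid here. The odds ratio is the appropriate measure.
OR = (a·d)/(b·c) = (2144 × 1900) / (944 × 1196) = 4073600 / 1129024 = 3.60807

3.608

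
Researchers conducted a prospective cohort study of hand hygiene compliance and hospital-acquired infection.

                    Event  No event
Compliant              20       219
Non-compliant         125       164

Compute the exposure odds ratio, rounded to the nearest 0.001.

0.120

Cells: a = 20, b = 219, c = 125, d = 164.
OR = (a·d)/(b·c) = (20 × 164) / (219 × 125) = 3280 / 27375 = 0.11982
Exposure is associated with lower odds of hospital-acquired infection (OR = 0.12 < 1).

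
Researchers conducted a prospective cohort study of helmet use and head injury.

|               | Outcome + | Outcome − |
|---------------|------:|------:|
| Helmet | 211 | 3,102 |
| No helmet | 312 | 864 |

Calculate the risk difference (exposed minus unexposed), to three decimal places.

-0.202

Cells: a = 211, b = 3102, c = 312, d = 864.
Risk in exposed = 211/3313 = 0.063688; risk in unexposed = 312/1176 = 0.265306.
Risk difference = 0.063688 − 0.265306 = -0.201618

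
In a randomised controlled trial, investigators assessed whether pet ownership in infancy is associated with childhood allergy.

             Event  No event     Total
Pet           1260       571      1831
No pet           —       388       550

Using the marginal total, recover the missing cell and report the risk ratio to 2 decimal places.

The missing cell is in the unexposed row: 550 − 388 = 162.
So a = 1260, b = 571, c = 162, d = 388.
RR = [a/(a+b)] / [c/(c+d)] = (1260/1831) / (162/550) = 0.68815/0.29455 = 2.33631

2.34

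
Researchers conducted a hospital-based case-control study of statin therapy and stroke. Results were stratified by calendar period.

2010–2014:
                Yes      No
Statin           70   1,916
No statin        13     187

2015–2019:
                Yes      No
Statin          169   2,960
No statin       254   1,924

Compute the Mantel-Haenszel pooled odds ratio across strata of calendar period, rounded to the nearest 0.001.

OR_MH = Σ(aᵢdᵢ/nᵢ) / Σ(bᵢcᵢ/nᵢ), where nᵢ is the stratum total.
Stratum 1 (2010–2014): n = 2186; a·d/n = 70·187/2186 = 5.9881; b·c/n = 1916·13/2186 = 11.3943
Stratum 2 (2015–2019): n = 5307; a·d/n = 169·1924/5307 = 61.2693; b·c/n = 2960·254/5307 = 141.6695
OR_MH = (5.9881 + 61.2693) / (11.3943 + 141.6695) = 67.2574 / 153.0638 = 0.43941

0.439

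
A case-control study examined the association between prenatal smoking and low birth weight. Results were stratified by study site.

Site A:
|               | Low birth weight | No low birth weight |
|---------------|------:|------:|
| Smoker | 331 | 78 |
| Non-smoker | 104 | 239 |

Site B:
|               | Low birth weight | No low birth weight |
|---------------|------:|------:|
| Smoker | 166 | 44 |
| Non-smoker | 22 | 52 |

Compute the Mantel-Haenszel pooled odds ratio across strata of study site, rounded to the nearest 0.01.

9.55

OR_MH = Σ(aᵢdᵢ/nᵢ) / Σ(bᵢcᵢ/nᵢ), where nᵢ is the stratum total.
Stratum 1 (Site A): n = 752; a·d/n = 331·239/752 = 105.1981; b·c/n = 78·104/752 = 10.7872
Stratum 2 (Site B): n = 284; a·d/n = 166·52/284 = 30.3944; b·c/n = 44·22/284 = 3.4085
OR_MH = (105.1981 + 30.3944) / (10.7872 + 3.4085) = 135.5925 / 14.1957 = 9.55167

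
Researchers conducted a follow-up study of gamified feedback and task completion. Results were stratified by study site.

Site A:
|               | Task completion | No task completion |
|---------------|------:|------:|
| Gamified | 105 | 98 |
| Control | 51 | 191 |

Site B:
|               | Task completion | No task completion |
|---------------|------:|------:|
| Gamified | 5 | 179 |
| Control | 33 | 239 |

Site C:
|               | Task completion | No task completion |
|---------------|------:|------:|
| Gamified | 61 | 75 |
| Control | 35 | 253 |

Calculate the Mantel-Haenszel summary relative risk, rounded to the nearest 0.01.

2.12

RR_MH = Σ(aᵢ·n₀ᵢ/nᵢ) / Σ(cᵢ·n₁ᵢ/nᵢ), with n₁ᵢ = aᵢ+bᵢ (exposed), n₀ᵢ = cᵢ+dᵢ (unexposed), nᵢ = n₁ᵢ+n₀ᵢ.
Stratum 1 (Site A): n₁ = 203, n₀ = 242, n = 445; a·n₀/n = 105·242/445 = 57.1011; c·n₁/n = 51·203/445 = 23.2652
Stratum 2 (Site B): n₁ = 184, n₀ = 272, n = 456; a·n₀/n = 5·272/456 = 2.9825; c·n₁/n = 33·184/456 = 13.3158
Stratum 3 (Site C): n₁ = 136, n₀ = 288, n = 424; a·n₀/n = 61·288/424 = 41.4340; c·n₁/n = 35·136/424 = 11.2264
RR_MH = (57.1011 + 2.9825 + 41.4340) / (23.2652 + 13.3158 + 11.2264) = 101.5175 / 47.8074 = 2.12347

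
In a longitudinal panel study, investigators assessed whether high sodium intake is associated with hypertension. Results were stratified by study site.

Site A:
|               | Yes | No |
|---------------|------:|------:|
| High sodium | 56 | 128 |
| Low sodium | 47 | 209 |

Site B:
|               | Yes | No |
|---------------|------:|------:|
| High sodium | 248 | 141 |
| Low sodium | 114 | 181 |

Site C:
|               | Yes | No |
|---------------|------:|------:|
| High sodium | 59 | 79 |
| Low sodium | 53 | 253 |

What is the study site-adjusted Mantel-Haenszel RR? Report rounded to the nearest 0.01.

RR_MH = Σ(aᵢ·n₀ᵢ/nᵢ) / Σ(cᵢ·n₁ᵢ/nᵢ), with n₁ᵢ = aᵢ+bᵢ (exposed), n₀ᵢ = cᵢ+dᵢ (unexposed), nᵢ = n₁ᵢ+n₀ᵢ.
Stratum 1 (Site A): n₁ = 184, n₀ = 256, n = 440; a·n₀/n = 56·256/440 = 32.5818; c·n₁/n = 47·184/440 = 19.6545
Stratum 2 (Site B): n₁ = 389, n₀ = 295, n = 684; a·n₀/n = 248·295/684 = 106.9591; c·n₁/n = 114·389/684 = 64.8333
Stratum 3 (Site C): n₁ = 138, n₀ = 306, n = 444; a·n₀/n = 59·306/444 = 40.6622; c·n₁/n = 53·138/444 = 16.4730
RR_MH = (32.5818 + 106.9591 + 40.6622) / (19.6545 + 64.8333 + 16.4730) = 180.2030 / 100.9609 = 1.78488

1.78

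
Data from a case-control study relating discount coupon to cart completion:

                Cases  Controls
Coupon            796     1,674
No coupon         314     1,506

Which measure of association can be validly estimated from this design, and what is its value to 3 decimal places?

2.281

Cells: a = 796, b = 1674, c = 314, d = 1506.
This is a case-control study: participants were sampled on outcome status, so risks in the source population cannot be estimated directly — relative risk is not valid here. The odds ratio is the appropriate measure.
OR = (a·d)/(b·c) = (796 × 1506) / (1674 × 314) = 1198776 / 525636 = 2.28062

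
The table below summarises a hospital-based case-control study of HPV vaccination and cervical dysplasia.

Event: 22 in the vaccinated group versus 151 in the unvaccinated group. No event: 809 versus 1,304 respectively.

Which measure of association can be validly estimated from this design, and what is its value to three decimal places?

From the description: a = 22, b = 809, c = 151, d = 1304.
This is a hospital-based case-control study: participants were sampled on outcome status, so risks in the source population cannot be estimated directly — relative risk is not valid here. The odds ratio is the appropriate measure.
OR = (a·d)/(b·c) = (22 × 1304) / (809 × 151) = 28688 / 122159 = 0.23484

0.235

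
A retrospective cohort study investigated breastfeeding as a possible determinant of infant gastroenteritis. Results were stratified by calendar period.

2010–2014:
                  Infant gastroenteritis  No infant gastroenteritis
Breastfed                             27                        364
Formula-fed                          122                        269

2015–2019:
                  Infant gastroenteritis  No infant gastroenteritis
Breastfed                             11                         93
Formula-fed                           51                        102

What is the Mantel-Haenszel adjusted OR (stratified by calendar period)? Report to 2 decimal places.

0.18

OR_MH = Σ(aᵢdᵢ/nᵢ) / Σ(bᵢcᵢ/nᵢ), where nᵢ is the stratum total.
Stratum 1 (2010–2014): n = 782; a·d/n = 27·269/782 = 9.2877; b·c/n = 364·122/782 = 56.7877
Stratum 2 (2015–2019): n = 257; a·d/n = 11·102/257 = 4.3658; b·c/n = 93·51/257 = 18.4553
OR_MH = (9.2877 + 4.3658) / (56.7877 + 18.4553) = 13.6535 / 75.2430 = 0.18146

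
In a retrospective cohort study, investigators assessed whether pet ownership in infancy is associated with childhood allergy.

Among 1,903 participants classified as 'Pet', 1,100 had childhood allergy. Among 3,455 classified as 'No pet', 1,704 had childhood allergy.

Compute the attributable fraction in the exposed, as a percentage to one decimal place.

14.7

From the description: a = 1100, b = 803, c = 1704, d = 1751.
Risk in exposed = 1100/1903 = 0.57803; risk in unexposed = 1704/3455 = 0.49320.
RR = 0.57803/0.49320 = 1.17201
AR% = (RR − 1)/RR × 100 = (1.17201 − 1)/1.17201 × 100 = 14.6767%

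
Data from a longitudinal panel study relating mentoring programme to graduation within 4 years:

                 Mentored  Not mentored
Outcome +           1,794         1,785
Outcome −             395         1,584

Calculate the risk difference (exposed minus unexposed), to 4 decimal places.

Reading the table with exposure as columns: a = 1794 (Mentored, case), b = 395 (Mentored, non-case), c = 1785 (Not mentored, case), d = 1584.
Risk in exposed = 1794/2189 = 0.819552; risk in unexposed = 1785/3369 = 0.529831.
Risk difference = 0.819552 − 0.529831 = 0.289721

0.2897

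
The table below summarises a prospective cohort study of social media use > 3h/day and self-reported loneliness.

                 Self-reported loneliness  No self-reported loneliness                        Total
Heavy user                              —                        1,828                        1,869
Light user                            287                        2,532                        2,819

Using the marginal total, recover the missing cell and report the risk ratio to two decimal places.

The missing cell is in the exposed row: 1869 − 1828 = 41.
So a = 41, b = 1828, c = 287, d = 2532.
RR = [a/(a+b)] / [c/(c+d)] = (41/1869) / (287/2819) = 0.02194/0.10181 = 0.21547

0.22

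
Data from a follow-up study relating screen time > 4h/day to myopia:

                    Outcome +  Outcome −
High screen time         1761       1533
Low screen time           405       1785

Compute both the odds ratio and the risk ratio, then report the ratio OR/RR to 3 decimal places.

1.751

Cells: a = 1761, b = 1533, c = 405, d = 1785.
OR = (1761·1785)/(1533·405) = 3143385/620865 = 5.06291
Risk in exposed = 1761/3294 = 0.53461; risk in unexposed = 405/2190 = 0.18493; RR = 2.89085
OR/RR = 5.06291 / 2.89085 = 1.75136
The outcome is not rare, so the OR lies further from 1 than the RR.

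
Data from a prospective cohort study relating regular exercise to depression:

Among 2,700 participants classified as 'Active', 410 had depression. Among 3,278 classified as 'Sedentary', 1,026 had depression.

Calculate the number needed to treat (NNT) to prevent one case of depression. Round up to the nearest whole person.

7

Risk in treated group = 410/2700 = 0.15185; risk in control = 1026/3278 = 0.31300.
Absolute risk reduction = 0.31300 − 0.15185 = 0.16114
NNT = 1 / ARR = 1 / 0.16114 = 6.206 → round up → 7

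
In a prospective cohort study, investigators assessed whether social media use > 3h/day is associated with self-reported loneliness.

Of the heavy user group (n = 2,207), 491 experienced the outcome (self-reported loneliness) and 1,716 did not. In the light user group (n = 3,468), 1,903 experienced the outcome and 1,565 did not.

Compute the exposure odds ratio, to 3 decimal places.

From the description: a = 491, b = 1716, c = 1903, d = 1565.
OR = (a·d)/(b·c) = (491 × 1565) / (1716 × 1903) = 768415 / 3265548 = 0.23531
Exposure is associated with lower odds of self-reported loneliness (OR = 0.24 < 1).

0.235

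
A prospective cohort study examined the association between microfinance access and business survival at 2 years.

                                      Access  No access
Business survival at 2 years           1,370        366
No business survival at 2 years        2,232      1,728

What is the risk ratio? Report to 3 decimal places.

Reading the table with exposure as columns: a = 1370 (Access, case), b = 2232 (Access, non-case), c = 366 (No access, case), d = 1728.
Risk in exposed = 1370/3602 = 0.38034; risk in unexposed = 366/2094 = 0.17479.
RR = 0.38034 / 0.17479 = 2.17607
The risk among the exposed is 2.18 times that among the unexposed.

2.176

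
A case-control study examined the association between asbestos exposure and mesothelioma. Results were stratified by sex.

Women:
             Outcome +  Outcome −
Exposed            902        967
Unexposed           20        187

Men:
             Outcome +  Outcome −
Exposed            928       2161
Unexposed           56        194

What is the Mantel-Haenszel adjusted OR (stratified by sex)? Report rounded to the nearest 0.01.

OR_MH = Σ(aᵢdᵢ/nᵢ) / Σ(bᵢcᵢ/nᵢ), where nᵢ is the stratum total.
Stratum 1 (Women): n = 2076; a·d/n = 902·187/2076 = 81.2495; b·c/n = 967·20/2076 = 9.3160
Stratum 2 (Men): n = 3339; a·d/n = 928·194/3339 = 53.9179; b·c/n = 2161·56/3339 = 36.2432
OR_MH = (81.2495 + 53.9179) / (9.3160 + 36.2432) = 135.1675 / 45.5592 = 2.96685

2.97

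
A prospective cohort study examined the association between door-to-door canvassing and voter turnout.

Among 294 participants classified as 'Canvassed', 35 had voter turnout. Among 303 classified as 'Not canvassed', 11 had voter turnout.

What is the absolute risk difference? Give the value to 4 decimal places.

0.0827

From the description: a = 35, b = 259, c = 11, d = 292.
Risk in exposed = 35/294 = 0.119048; risk in unexposed = 11/303 = 0.036304.
Risk difference = 0.119048 − 0.036304 = 0.082744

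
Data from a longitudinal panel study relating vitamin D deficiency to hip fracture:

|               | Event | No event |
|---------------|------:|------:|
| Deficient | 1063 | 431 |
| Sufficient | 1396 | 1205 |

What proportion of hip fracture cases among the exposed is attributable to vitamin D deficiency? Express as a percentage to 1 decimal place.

24.6

Cells: a = 1063, b = 431, c = 1396, d = 1205.
Risk in exposed = 1063/1494 = 0.71151; risk in unexposed = 1396/2601 = 0.53672.
RR = 0.71151/0.53672 = 1.32568
AR% = (RR − 1)/RR × 100 = (1.32568 − 1)/1.32568 × 100 = 24.5668%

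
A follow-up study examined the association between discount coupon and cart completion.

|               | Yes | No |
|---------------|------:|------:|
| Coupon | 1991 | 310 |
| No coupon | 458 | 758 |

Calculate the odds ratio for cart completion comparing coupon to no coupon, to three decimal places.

10.630

Cells: a = 1991, b = 310, c = 458, d = 758.
OR = (a·d)/(b·c) = (1991 × 758) / (310 × 458) = 1509178 / 141980 = 10.62951
The odds of cart completion are about 10.63 times as high in the coupon group.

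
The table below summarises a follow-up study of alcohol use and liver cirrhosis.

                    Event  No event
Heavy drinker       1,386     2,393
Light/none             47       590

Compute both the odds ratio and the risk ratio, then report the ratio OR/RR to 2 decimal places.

1.46

Cells: a = 1386, b = 2393, c = 47, d = 590.
OR = (1386·590)/(2393·47) = 817740/112471 = 7.27067
Risk in exposed = 1386/3779 = 0.36676; risk in unexposed = 47/637 = 0.07378; RR = 4.97082
OR/RR = 7.27067 / 4.97082 = 1.46267
The outcome is not rare, so the OR lies further from 1 than the RR.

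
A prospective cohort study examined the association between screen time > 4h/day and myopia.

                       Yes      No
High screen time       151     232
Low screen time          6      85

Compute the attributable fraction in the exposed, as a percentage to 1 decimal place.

83.3

Cells: a = 151, b = 232, c = 6, d = 85.
Risk in exposed = 151/383 = 0.39426; risk in unexposed = 6/91 = 0.06593.
RR = 0.39426/0.06593 = 5.97955
AR% = (RR − 1)/RR × 100 = (5.97955 − 1)/5.97955 × 100 = 83.2763%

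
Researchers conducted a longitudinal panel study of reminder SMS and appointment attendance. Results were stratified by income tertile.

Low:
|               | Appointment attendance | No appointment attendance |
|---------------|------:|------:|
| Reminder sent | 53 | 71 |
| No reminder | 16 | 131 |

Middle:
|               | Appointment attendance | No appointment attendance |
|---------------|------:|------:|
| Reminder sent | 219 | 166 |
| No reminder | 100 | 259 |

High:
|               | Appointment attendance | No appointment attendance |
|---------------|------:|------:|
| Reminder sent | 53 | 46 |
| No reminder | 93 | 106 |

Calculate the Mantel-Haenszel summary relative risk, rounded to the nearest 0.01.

RR_MH = Σ(aᵢ·n₀ᵢ/nᵢ) / Σ(cᵢ·n₁ᵢ/nᵢ), with n₁ᵢ = aᵢ+bᵢ (exposed), n₀ᵢ = cᵢ+dᵢ (unexposed), nᵢ = n₁ᵢ+n₀ᵢ.
Stratum 1 (Low): n₁ = 124, n₀ = 147, n = 271; a·n₀/n = 53·147/271 = 28.7491; c·n₁/n = 16·124/271 = 7.3210
Stratum 2 (Middle): n₁ = 385, n₀ = 359, n = 744; a·n₀/n = 219·359/744 = 105.6734; c·n₁/n = 100·385/744 = 51.7473
Stratum 3 (High): n₁ = 99, n₀ = 199, n = 298; a·n₀/n = 53·199/298 = 35.3926; c·n₁/n = 93·99/298 = 30.8960
RR_MH = (28.7491 + 105.6734 + 35.3926) / (7.3210 + 51.7473 + 30.8960) = 169.8151 / 89.9643 = 1.88758

1.89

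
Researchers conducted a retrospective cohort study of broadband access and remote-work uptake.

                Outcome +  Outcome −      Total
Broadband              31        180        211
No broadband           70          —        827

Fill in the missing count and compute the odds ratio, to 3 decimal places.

1.862

The missing cell is in the unexposed row: 827 − 70 = 757.
So a = 31, b = 180, c = 70, d = 757.
OR = (a·d)/(b·c) = (31 × 757) / (180 × 70) = 23467 / 12600 = 1.86246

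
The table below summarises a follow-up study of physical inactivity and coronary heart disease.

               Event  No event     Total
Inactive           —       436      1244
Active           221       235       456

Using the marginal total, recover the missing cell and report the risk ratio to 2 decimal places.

1.34

The missing cell is in the exposed row: 1244 − 436 = 808.
So a = 808, b = 436, c = 221, d = 235.
RR = [a/(a+b)] / [c/(c+d)] = (808/1244) / (221/456) = 0.64952/0.48465 = 1.34018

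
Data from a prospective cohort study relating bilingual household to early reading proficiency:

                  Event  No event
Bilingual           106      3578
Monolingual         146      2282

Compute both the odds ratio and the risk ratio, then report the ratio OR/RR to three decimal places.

Cells: a = 106, b = 3578, c = 146, d = 2282.
OR = (106·2282)/(3578·146) = 241892/522388 = 0.46305
Risk in exposed = 106/3684 = 0.02877; risk in unexposed = 146/2428 = 0.06013; RR = 0.47850
OR/RR = 0.46305 / 0.47850 = 0.96771
The outcome is rare in both groups, so OR ≈ RR (ratio near 1).

0.968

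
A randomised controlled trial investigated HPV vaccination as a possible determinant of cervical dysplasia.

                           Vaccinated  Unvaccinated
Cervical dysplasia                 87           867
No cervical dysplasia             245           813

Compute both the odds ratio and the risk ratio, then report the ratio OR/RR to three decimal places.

Reading the table with exposure as columns: a = 87 (Vaccinated, case), b = 245 (Vaccinated, non-case), c = 867 (Unvaccinated, case), d = 813.
OR = (87·813)/(245·867) = 70731/212415 = 0.33298
Risk in exposed = 87/332 = 0.26205; risk in unexposed = 867/1680 = 0.51607; RR = 0.50778
OR/RR = 0.33298 / 0.50778 = 0.65577
The outcome is not rare, so the OR lies further from 1 than the RR.

0.656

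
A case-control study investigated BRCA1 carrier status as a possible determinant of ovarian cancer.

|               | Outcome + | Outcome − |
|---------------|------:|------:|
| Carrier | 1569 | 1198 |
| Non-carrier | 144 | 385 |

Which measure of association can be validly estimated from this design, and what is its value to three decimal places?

3.502

Cells: a = 1569, b = 1198, c = 144, d = 385.
This is a case-control study: participants were sampled on outcome status, so risks in the source population cannot be estimated directly — relative risk is not valid here. The odds ratio is the appropriate measure.
OR = (a·d)/(b·c) = (1569 × 385) / (1198 × 144) = 604065 / 172512 = 3.50158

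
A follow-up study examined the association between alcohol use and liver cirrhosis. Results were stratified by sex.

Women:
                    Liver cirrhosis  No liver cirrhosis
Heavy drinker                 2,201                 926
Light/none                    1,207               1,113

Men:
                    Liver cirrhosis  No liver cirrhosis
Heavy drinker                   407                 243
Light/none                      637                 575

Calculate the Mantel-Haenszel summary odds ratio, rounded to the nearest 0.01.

OR_MH = Σ(aᵢdᵢ/nᵢ) / Σ(bᵢcᵢ/nᵢ), where nᵢ is the stratum total.
Stratum 1 (Women): n = 5447; a·d/n = 2201·1113/5447 = 449.7362; b·c/n = 926·1207/5447 = 205.1922
Stratum 2 (Men): n = 1862; a·d/n = 407·575/1862 = 125.6847; b·c/n = 243·637/1862 = 83.1316
OR_MH = (449.7362 + 125.6847) / (205.1922 + 83.1316) = 575.4209 / 288.3238 = 1.99575

2.00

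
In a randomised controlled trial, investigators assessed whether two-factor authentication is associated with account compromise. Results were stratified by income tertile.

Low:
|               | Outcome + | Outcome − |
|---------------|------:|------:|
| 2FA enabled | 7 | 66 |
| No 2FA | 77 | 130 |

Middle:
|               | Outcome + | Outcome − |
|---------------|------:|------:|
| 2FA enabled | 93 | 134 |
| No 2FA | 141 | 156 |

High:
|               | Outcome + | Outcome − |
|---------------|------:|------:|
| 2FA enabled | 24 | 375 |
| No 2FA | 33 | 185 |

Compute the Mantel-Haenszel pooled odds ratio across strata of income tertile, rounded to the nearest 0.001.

OR_MH = Σ(aᵢdᵢ/nᵢ) / Σ(bᵢcᵢ/nᵢ), where nᵢ is the stratum total.
Stratum 1 (Low): n = 280; a·d/n = 7·130/280 = 3.2500; b·c/n = 66·77/280 = 18.1500
Stratum 2 (Middle): n = 524; a·d/n = 93·156/524 = 27.6870; b·c/n = 134·141/524 = 36.0573
Stratum 3 (High): n = 617; a·d/n = 24·185/617 = 7.1961; b·c/n = 375·33/617 = 20.0567
OR_MH = (3.2500 + 27.6870 + 7.1961) / (18.1500 + 36.0573 + 20.0567) = 38.1331 / 74.2640 = 0.51348

0.513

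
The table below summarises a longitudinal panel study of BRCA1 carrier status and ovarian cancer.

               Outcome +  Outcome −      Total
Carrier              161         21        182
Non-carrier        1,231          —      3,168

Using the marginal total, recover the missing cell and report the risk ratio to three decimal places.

2.277

The missing cell is in the unexposed row: 3168 − 1231 = 1937.
So a = 161, b = 21, c = 1231, d = 1937.
RR = [a/(a+b)] / [c/(c+d)] = (161/182) / (1231/3168) = 0.88462/0.38857 = 2.27657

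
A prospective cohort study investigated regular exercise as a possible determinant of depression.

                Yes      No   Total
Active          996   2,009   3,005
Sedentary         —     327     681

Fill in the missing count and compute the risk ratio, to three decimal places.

The missing cell is in the unexposed row: 681 − 327 = 354.
So a = 996, b = 2009, c = 354, d = 327.
RR = [a/(a+b)] / [c/(c+d)] = (996/3005) / (354/681) = 0.33145/0.51982 = 0.63762

0.638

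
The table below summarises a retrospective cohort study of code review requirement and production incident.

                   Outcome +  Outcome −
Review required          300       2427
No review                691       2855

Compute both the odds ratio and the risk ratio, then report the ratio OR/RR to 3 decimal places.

0.905

Cells: a = 300, b = 2427, c = 691, d = 2855.
OR = (300·2855)/(2427·691) = 856500/1677057 = 0.51072
Risk in exposed = 300/2727 = 0.11001; risk in unexposed = 691/3546 = 0.19487; RR = 0.56454
OR/RR = 0.51072 / 0.56454 = 0.90465
The outcome is not rare, so the OR lies further from 1 than the RR.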